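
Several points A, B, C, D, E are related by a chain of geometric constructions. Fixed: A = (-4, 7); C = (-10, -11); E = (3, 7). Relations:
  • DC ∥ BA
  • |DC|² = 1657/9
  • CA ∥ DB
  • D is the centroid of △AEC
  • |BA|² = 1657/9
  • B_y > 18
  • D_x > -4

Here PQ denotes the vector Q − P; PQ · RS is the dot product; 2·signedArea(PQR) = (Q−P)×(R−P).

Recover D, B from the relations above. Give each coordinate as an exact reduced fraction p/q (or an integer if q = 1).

1. D_x = -11/3  [D is the centroid of △AEC]
2. D_y = 1  [D is the centroid of △AEC]
   → D = (-11/3, 1)
3. B_x = 7/3  [DC ∥ BA ∩ CA ∥ DB]
4. B_y = 19  [DC ∥ BA ∩ CA ∥ DB]
   → B = (7/3, 19)

B = (7/3, 19)
D = (-11/3, 1)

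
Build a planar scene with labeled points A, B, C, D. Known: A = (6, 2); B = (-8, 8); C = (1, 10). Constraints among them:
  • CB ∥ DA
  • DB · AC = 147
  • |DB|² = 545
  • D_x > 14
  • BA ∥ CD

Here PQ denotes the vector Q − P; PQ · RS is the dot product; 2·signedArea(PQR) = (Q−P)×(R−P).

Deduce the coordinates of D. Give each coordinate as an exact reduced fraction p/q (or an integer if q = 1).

1. D_x = 15  [CB ∥ DA ∩ BA ∥ CD]
2. D_y = 4  [CB ∥ DA ∩ BA ∥ CD]
   → D = (15, 4)

D = (15, 4)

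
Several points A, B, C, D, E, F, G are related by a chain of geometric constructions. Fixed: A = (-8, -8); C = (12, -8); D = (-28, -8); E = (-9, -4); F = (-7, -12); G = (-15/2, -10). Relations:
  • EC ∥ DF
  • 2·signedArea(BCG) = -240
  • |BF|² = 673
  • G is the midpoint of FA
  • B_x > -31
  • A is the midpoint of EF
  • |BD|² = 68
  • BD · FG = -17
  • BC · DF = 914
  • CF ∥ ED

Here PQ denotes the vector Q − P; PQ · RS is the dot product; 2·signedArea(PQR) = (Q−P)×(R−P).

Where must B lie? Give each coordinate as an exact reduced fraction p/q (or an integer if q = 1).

B = (-30, 0)

1. B_x = -30  [BD · FG = -17 ∩ BC · DF = 914]
2. B_y = 0  [BD · FG = -17 ∩ BC · DF = 914]
   → B = (-30, 0)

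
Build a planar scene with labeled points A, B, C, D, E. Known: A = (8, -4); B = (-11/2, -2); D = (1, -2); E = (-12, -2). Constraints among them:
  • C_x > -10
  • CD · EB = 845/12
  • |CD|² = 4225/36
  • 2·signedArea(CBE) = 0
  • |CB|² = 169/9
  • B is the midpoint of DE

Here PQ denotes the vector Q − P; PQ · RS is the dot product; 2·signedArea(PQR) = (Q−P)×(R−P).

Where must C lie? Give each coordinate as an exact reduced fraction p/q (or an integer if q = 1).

1. C_x = -59/6  [2·signedArea(CBE) = 0 ∩ CD · EB = 845/12]
2. C_y = -2  [2·signedArea(CBE) = 0 ∩ CD · EB = 845/12]
   → C = (-59/6, -2)

C = (-59/6, -2)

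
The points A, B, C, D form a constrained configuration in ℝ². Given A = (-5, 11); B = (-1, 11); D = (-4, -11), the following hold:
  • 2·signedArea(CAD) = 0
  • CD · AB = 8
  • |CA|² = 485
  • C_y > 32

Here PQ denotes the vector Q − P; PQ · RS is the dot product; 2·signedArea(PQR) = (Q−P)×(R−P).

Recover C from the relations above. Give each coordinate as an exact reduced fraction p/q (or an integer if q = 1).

1. C_x = -6  [2·signedArea(CAD) = 0 ∩ CD · AB = 8]
2. C_y = 33  [2·signedArea(CAD) = 0 ∩ CD · AB = 8]
   → C = (-6, 33)

C = (-6, 33)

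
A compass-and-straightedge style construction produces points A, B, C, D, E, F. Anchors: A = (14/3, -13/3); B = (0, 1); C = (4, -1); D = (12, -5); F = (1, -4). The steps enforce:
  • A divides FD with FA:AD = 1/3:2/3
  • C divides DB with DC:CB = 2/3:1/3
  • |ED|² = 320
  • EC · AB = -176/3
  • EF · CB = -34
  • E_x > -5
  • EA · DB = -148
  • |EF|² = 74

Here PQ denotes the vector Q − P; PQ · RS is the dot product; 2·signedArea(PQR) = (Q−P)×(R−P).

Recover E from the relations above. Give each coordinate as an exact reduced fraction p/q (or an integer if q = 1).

1. E_x = -4  [EF · CB = -34 ∩ EC · AB = -176/3]
2. E_y = 3  [EF · CB = -34 ∩ EC · AB = -176/3]
   → E = (-4, 3)

E = (-4, 3)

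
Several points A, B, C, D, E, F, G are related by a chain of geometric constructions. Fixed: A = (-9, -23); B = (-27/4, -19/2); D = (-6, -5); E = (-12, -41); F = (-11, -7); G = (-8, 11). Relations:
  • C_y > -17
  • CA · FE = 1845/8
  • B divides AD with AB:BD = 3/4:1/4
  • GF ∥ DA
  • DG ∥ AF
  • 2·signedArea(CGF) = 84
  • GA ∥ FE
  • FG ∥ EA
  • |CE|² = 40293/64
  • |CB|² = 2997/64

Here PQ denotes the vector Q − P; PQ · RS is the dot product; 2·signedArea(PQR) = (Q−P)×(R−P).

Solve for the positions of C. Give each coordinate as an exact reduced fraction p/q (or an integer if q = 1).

1. C_x = -63/8  [CA · FE = 1845/8 ∩ 2·signedArea(CGF) = 84]
2. C_y = -65/4  [CA · FE = 1845/8 ∩ 2·signedArea(CGF) = 84]
   → C = (-63/8, -65/4)

C = (-63/8, -65/4)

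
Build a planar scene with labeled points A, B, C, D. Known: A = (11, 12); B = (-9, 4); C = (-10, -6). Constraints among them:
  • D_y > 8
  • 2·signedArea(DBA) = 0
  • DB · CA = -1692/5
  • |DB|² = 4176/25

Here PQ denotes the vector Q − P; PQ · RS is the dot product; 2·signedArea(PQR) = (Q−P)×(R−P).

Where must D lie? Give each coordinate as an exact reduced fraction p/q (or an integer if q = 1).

1. D_x = 3  [2·signedArea(DBA) = 0 ∩ DB · CA = -1692/5]
2. D_y = 44/5  [2·signedArea(DBA) = 0 ∩ DB · CA = -1692/5]
   → D = (3, 44/5)

D = (3, 44/5)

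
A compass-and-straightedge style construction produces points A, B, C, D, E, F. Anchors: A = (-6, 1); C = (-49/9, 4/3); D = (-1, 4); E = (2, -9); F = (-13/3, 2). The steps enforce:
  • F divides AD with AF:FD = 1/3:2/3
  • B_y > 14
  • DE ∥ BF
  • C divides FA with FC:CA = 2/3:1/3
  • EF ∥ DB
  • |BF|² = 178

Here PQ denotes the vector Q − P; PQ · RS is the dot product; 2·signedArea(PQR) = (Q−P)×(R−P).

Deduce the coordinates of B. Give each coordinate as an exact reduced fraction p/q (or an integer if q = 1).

1. B_x = -22/3  [DE ∥ BF ∩ EF ∥ DB]
2. B_y = 15  [DE ∥ BF ∩ EF ∥ DB]
   → B = (-22/3, 15)

B = (-22/3, 15)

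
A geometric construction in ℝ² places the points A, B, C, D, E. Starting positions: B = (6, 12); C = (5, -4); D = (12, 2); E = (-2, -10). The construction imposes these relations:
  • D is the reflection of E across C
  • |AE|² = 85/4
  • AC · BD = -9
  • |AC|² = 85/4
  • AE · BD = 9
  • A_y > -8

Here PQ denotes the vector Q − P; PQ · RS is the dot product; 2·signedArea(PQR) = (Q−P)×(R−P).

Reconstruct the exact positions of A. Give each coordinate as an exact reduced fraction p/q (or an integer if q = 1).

1. A_x = 3/2  [line -6·x + 10·y + 79 = 0 ∩ |AE|² = 85/4]
2. A_y = -7  [line -6·x + 10·y + 79 = 0 ∩ |AE|² = 85/4]
   → A = (3/2, -7)

A = (3/2, -7)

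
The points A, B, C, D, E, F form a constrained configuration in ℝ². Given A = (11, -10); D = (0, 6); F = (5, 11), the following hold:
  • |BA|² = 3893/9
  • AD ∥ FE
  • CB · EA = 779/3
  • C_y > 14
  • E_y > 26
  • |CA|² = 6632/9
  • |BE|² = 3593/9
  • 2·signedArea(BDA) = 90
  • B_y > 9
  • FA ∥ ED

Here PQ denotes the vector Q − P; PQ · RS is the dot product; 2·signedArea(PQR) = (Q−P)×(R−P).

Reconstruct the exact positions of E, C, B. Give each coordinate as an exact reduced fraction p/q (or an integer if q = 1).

B = (10/3, 28/3)
C = (-1/3, 44/3)
E = (-6, 27)

1. E_x = -6  [FA ∥ ED ∩ AD ∥ FE]
2. E_y = 27  [FA ∥ ED ∩ AD ∥ FE]
   → E = (-6, 27)
3. B_x = 10/3  [line 16·x + 11·y + -156 = 0 ∩ |BA|² = 3893/9]
4. B_y = 28/3  [line 16·x + 11·y + -156 = 0 ∩ |BA|² = 3893/9]
   → B = (10/3, 28/3)
5. C_x = -1/3  [line -17·x + 37·y + -1645/3 = 0 ∩ |CA|² = 6632/9]
6. C_y = 44/3  [line -17·x + 37·y + -1645/3 = 0 ∩ |CA|² = 6632/9]
   → C = (-1/3, 44/3)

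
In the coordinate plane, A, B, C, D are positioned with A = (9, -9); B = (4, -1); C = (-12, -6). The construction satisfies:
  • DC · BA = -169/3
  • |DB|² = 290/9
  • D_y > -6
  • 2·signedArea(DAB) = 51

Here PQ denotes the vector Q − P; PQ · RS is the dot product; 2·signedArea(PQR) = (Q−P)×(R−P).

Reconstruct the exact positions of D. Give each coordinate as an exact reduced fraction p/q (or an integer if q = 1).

1. D_x = 1/3  [DC · BA = -169/3 ∩ 2·signedArea(DAB) = 51]
2. D_y = -16/3  [DC · BA = -169/3 ∩ 2·signedArea(DAB) = 51]
   → D = (1/3, -16/3)

D = (1/3, -16/3)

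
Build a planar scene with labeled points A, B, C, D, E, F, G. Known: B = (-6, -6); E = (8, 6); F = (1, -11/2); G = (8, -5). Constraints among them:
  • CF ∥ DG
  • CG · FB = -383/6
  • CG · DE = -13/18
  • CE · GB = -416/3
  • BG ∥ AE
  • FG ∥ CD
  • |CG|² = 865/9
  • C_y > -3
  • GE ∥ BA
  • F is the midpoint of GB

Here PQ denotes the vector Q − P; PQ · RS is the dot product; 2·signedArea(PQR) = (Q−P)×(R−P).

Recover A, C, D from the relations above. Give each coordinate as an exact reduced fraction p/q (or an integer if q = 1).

1. A_x = -6  [BG ∥ AE ∩ GE ∥ BA]
2. A_y = 5  [BG ∥ AE ∩ GE ∥ BA]
   → A = (-6, 5)
3. C_x = -4/3  [line 7·x + 1/2·y + 31/3 = 0 ∩ |CG|² = 865/9]
4. C_y = -2  [line 7·x + 1/2·y + 31/3 = 0 ∩ |CG|² = 865/9]
   → C = (-4/3, -2)
5. D_x = 17/3  [CF ∥ DG ∩ FG ∥ CD]
6. D_y = -3/2  [CF ∥ DG ∩ FG ∥ CD]
   → D = (17/3, -3/2)

A = (-6, 5)
C = (-4/3, -2)
D = (17/3, -3/2)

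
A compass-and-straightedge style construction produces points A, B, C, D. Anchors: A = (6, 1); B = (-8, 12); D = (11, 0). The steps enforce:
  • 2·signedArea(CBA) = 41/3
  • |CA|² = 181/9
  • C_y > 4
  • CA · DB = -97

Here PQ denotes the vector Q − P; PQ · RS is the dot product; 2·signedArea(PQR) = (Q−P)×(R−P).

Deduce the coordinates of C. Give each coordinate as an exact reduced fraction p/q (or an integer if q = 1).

1. C_x = 3  [CA · DB = -97 ∩ 2·signedArea(CBA) = 41/3]
2. C_y = 13/3  [CA · DB = -97 ∩ 2·signedArea(CBA) = 41/3]
   → C = (3, 13/3)

C = (3, 13/3)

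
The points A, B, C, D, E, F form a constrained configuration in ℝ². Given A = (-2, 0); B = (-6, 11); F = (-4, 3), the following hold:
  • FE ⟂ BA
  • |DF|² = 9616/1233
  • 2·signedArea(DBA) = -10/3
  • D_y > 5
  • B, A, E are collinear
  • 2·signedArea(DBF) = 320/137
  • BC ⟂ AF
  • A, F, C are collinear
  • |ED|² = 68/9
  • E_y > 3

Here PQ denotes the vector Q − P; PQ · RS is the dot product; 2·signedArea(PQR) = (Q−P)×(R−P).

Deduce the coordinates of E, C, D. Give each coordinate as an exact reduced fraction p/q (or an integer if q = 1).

1. E_x = -438/137  [B, A, E are collinear ∩ FE ⟂ BA]
2. E_y = 451/137  [B, A, E are collinear ∩ FE ⟂ BA]
   → E = (-438/137, 451/137)
3. C_x = -108/13  [A, F, C are collinear ∩ BC ⟂ AF]
4. C_y = 123/13  [A, F, C are collinear ∩ BC ⟂ AF]
   → C = (-108/13, 123/13)
5. D_x = -1808/411  [2·signedArea(DBF) = 320/137 ∩ 2·signedArea(DBA) = -10/3]
6. D_y = 2369/411  [2·signedArea(DBF) = 320/137 ∩ 2·signedArea(DBA) = -10/3]
   → D = (-1808/411, 2369/411)

C = (-108/13, 123/13)
D = (-1808/411, 2369/411)
E = (-438/137, 451/137)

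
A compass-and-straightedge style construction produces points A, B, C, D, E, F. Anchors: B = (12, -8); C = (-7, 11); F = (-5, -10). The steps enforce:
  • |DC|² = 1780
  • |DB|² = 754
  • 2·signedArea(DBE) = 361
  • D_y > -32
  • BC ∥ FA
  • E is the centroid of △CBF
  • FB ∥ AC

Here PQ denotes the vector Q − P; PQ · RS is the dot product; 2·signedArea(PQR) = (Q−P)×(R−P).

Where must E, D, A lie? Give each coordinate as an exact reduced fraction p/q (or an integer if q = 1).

A = (-24, 9)
D = (-3, -31)
E = (0, -7/3)

1. E_x = 0  [E is the centroid of △CBF]
2. E_y = -7/3  [E is the centroid of △CBF]
   → E = (0, -7/3)
3. D_x = -3  [line -17/3·x + -12·y + -389 = 0 ∩ |DB|² = 754]
4. D_y = -31  [line -17/3·x + -12·y + -389 = 0 ∩ |DB|² = 754]
   → D = (-3, -31)
5. A_x = -24  [FB ∥ AC ∩ BC ∥ FA]
6. A_y = 9  [FB ∥ AC ∩ BC ∥ FA]
   → A = (-24, 9)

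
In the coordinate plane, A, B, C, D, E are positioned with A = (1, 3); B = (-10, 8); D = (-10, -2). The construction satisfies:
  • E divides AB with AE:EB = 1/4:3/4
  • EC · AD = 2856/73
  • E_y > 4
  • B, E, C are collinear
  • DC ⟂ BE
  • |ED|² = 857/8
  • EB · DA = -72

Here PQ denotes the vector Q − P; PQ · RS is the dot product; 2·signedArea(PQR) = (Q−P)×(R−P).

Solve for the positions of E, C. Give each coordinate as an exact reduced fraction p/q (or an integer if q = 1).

1. E_x = -7/4  [E divides AB with AE:EB = 1/4:3/4]
2. E_y = 17/4  [E divides AB with AE:EB = 1/4:3/4]
   → E = (-7/4, 17/4)
3. C_x = -455/73  [B, E, C are collinear ∩ DC ⟂ BE]
4. C_y = 459/73  [B, E, C are collinear ∩ DC ⟂ BE]
   → C = (-455/73, 459/73)

C = (-455/73, 459/73)
E = (-7/4, 17/4)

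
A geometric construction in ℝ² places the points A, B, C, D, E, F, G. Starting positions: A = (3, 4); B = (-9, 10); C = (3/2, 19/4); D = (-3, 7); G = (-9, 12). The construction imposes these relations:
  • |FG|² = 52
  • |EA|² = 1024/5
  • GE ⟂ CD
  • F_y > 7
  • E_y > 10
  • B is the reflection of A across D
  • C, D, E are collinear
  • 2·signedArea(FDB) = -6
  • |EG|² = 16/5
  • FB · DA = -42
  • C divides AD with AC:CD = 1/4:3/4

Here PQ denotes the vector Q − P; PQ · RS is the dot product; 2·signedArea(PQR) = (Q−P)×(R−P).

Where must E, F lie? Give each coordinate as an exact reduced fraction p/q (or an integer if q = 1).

E = (-49/5, 52/5)
F = (-3, 8)

1. E_x = -49/5  [C, D, E are collinear ∩ GE ⟂ CD]
2. E_y = 52/5  [C, D, E are collinear ∩ GE ⟂ CD]
   → E = (-49/5, 52/5)
3. F_x = -3  [2·signedArea(FDB) = -6 ∩ FB · DA = -42]
4. F_y = 8  [2·signedArea(FDB) = -6 ∩ FB · DA = -42]
   → F = (-3, 8)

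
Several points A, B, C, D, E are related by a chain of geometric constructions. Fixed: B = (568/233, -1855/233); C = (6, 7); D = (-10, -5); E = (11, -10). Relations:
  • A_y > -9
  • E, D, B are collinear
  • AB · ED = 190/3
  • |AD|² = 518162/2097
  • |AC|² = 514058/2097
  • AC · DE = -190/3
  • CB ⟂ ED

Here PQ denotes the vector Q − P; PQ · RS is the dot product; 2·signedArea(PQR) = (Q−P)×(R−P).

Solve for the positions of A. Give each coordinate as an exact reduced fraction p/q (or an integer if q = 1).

1. A_x = 1233/233  [line 21·x + -5·y + -463/3 = 0 ∩ |AD|² = 518162/2097]
2. A_y = -6040/699  [line 21·x + -5·y + -463/3 = 0 ∩ |AD|² = 518162/2097]
   → A = (1233/233, -6040/699)

A = (1233/233, -6040/699)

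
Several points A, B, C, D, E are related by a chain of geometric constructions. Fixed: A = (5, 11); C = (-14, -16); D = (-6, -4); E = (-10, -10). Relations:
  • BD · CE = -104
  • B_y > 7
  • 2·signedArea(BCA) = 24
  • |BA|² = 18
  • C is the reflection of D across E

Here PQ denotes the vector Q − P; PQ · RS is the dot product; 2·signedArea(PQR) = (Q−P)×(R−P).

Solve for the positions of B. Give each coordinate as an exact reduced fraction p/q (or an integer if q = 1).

1. B_x = 2  [2·signedArea(BCA) = 24 ∩ BD · CE = -104]
2. B_y = 8  [2·signedArea(BCA) = 24 ∩ BD · CE = -104]
   → B = (2, 8)

B = (2, 8)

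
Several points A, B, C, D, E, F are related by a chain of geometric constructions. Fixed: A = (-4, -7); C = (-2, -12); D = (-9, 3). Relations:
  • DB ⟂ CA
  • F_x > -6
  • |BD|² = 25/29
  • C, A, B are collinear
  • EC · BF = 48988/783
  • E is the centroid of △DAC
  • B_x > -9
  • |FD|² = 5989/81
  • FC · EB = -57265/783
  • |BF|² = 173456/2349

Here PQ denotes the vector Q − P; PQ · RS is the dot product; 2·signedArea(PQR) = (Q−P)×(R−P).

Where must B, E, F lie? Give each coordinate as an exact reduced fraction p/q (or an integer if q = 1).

B = (-236/29, 97/29)
E = (-5, -16/3)
F = (-16/3, -43/9)

1. B_x = -236/29  [C, A, B are collinear ∩ DB ⟂ CA]
2. B_y = 97/29  [C, A, B are collinear ∩ DB ⟂ CA]
   → B = (-236/29, 97/29)
3. E_x = -5  [E is the centroid of △DAC]
4. E_y = -16/3  [E is the centroid of △DAC]
   → E = (-5, -16/3)
5. F_x = -16/3  [FC · EB = -57265/783 ∩ EC · BF = 48988/783]
6. F_y = -43/9  [FC · EB = -57265/783 ∩ EC · BF = 48988/783]
   → F = (-16/3, -43/9)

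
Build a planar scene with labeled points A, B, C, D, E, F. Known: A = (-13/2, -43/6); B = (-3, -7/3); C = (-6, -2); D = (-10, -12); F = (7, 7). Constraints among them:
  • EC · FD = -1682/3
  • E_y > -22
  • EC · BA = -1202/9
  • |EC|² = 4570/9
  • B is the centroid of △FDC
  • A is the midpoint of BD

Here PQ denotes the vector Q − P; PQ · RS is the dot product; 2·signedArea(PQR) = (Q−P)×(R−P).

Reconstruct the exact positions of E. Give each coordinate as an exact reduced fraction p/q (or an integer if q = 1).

1. E_x = -17  [EC · BA = -1202/9 ∩ EC · FD = -1682/3]
2. E_y = -65/3  [EC · BA = -1202/9 ∩ EC · FD = -1682/3]
   → E = (-17, -65/3)

E = (-17, -65/3)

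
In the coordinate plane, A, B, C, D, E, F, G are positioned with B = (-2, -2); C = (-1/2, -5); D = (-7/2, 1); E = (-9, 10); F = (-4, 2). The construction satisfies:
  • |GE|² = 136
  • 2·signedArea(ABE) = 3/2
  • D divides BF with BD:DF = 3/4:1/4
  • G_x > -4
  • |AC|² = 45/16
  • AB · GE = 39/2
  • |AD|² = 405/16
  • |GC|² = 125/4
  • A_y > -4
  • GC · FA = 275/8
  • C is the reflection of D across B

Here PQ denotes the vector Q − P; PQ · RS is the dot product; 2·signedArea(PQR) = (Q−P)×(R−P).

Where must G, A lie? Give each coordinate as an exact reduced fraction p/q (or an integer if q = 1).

1. A_x = -5/4  [line -12·x + -7·y + -79/2 = 0 ∩ |AC|² = 45/16]
2. A_y = -7/2  [line -12·x + -7·y + -79/2 = 0 ∩ |AC|² = 45/16]
   → A = (-5/4, -7/2)
3. G_x = -3  [line -11/4·x + 11/2·y + -33/4 = 0 ∩ |GC|² = 125/4]
4. G_y = 0  [line -11/4·x + 11/2·y + -33/4 = 0 ∩ |GC|² = 125/4]
   → G = (-3, 0)

A = (-5/4, -7/2)
G = (-3, 0)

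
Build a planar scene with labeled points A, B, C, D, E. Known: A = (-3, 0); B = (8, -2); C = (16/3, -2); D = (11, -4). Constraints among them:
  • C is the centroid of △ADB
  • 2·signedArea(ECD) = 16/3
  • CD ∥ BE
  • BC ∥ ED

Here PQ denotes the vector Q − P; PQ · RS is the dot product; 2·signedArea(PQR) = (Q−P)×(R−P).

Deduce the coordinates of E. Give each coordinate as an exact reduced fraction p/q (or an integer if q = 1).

1. E_x = 41/3  [BC ∥ ED ∩ CD ∥ BE]
2. E_y = -4  [BC ∥ ED ∩ CD ∥ BE]
   → E = (41/3, -4)

E = (41/3, -4)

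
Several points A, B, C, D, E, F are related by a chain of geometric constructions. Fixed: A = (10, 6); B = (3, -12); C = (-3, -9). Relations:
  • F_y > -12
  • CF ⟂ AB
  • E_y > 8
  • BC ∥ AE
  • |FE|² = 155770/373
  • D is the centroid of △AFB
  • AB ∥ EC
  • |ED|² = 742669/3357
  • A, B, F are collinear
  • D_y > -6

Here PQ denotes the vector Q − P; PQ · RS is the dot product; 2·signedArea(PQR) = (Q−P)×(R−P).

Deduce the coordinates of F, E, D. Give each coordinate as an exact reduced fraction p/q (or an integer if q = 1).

D = (6052/1119, -2166/373)
E = (4, 9)
F = (1203/373, -4260/373)

1. F_x = 1203/373  [A, B, F are collinear ∩ CF ⟂ AB]
2. F_y = -4260/373  [A, B, F are collinear ∩ CF ⟂ AB]
   → F = (1203/373, -4260/373)
3. E_x = 4  [AB ∥ EC ∩ BC ∥ AE]
4. E_y = 9  [AB ∥ EC ∩ BC ∥ AE]
   → E = (4, 9)
5. D_x = 6052/1119  [D is the centroid of △AFB]
6. D_y = -2166/373  [D is the centroid of △AFB]
   → D = (6052/1119, -2166/373)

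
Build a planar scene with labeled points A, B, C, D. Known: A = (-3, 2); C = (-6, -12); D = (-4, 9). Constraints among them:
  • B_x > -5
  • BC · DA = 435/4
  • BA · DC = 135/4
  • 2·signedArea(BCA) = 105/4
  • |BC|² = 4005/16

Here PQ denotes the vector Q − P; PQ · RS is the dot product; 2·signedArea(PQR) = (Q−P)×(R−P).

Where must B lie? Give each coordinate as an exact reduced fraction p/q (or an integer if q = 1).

1. B_x = -9/2  [2·signedArea(BCA) = 105/4 ∩ BA · DC = 135/4]
2. B_y = 15/4  [2·signedArea(BCA) = 105/4 ∩ BA · DC = 135/4]
   → B = (-9/2, 15/4)

B = (-9/2, 15/4)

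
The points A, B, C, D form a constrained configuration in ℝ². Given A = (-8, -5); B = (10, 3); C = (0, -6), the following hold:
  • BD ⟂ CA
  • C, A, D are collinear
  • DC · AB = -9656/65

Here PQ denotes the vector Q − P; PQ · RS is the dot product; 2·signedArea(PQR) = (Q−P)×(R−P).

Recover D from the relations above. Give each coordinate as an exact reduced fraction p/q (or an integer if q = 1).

D = (568/65, -461/65)

1. D_x = 568/65  [C, A, D are collinear ∩ BD ⟂ CA]
2. D_y = -461/65  [C, A, D are collinear ∩ BD ⟂ CA]
   → D = (568/65, -461/65)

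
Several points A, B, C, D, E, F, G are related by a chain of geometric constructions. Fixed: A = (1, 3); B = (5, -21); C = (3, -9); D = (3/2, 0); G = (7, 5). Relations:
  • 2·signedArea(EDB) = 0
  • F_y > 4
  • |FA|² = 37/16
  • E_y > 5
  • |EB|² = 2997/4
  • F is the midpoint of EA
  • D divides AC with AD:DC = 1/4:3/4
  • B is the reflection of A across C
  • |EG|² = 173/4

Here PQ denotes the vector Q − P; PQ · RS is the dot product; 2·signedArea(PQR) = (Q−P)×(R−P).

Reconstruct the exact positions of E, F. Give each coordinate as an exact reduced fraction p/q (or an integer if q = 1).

E = (1/2, 6)
F = (3/4, 9/2)

1. E_x = 1/2  [line 21·x + 7/2·y + -63/2 = 0 ∩ |EB|² = 2997/4]
2. E_y = 6  [line 21·x + 7/2·y + -63/2 = 0 ∩ |EB|² = 2997/4]
   → E = (1/2, 6)
3. F_x = 3/4  [F is the midpoint of EA]
4. F_y = 9/2  [F is the midpoint of EA]
   → F = (3/4, 9/2)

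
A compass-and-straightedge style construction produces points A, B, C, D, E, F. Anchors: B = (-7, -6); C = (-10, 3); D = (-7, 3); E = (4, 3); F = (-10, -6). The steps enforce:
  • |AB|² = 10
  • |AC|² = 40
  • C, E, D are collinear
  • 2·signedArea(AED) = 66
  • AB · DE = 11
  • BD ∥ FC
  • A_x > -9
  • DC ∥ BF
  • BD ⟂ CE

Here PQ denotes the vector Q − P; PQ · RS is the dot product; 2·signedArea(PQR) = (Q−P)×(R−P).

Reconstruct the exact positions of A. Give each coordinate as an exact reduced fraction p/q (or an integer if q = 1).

A = (-8, -3)

1. A_x = -8  [AB · DE = 11 ∩ 2·signedArea(AED) = 66]
2. A_y = -3  [AB · DE = 11 ∩ 2·signedArea(AED) = 66]
   → A = (-8, -3)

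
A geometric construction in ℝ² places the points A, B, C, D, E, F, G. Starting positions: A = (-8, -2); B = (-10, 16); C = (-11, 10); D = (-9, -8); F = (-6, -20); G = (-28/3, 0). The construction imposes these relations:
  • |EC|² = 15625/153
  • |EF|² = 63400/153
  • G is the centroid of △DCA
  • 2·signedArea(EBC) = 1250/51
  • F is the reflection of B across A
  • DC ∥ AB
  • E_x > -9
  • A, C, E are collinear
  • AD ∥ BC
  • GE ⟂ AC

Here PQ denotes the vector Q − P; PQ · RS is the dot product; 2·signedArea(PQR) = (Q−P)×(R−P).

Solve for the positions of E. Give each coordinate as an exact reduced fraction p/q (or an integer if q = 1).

1. E_x = -436/51  [A, C, E are collinear ∩ GE ⟂ AC]
2. E_y = 10/51  [A, C, E are collinear ∩ GE ⟂ AC]
   → E = (-436/51, 10/51)

E = (-436/51, 10/51)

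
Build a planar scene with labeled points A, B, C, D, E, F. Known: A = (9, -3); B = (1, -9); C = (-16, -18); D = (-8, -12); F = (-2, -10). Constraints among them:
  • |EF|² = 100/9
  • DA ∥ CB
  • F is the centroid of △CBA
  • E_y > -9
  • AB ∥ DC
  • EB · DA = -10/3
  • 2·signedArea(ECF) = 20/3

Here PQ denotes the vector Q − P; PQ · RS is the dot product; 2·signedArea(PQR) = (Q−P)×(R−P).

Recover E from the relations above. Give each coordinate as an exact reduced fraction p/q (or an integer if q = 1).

1. E_x = 2/3  [2·signedArea(ECF) = 20/3 ∩ EB · DA = -10/3]
2. E_y = -8  [2·signedArea(ECF) = 20/3 ∩ EB · DA = -10/3]
   → E = (2/3, -8)

E = (2/3, -8)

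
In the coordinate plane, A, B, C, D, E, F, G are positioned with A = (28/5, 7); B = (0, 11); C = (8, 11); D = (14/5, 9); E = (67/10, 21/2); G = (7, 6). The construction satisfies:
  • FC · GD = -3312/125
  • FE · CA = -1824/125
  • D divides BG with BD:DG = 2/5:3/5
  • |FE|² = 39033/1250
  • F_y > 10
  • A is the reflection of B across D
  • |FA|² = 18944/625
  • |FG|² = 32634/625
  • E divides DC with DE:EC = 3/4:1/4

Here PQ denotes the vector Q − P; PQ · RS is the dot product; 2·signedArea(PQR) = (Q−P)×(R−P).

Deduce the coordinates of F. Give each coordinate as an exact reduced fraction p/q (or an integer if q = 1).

F = (28/25, 51/5)

1. F_x = 28/25  [FC · GD = -3312/125 ∩ FE · CA = -1824/125]
2. F_y = 51/5  [FC · GD = -3312/125 ∩ FE · CA = -1824/125]
   → F = (28/25, 51/5)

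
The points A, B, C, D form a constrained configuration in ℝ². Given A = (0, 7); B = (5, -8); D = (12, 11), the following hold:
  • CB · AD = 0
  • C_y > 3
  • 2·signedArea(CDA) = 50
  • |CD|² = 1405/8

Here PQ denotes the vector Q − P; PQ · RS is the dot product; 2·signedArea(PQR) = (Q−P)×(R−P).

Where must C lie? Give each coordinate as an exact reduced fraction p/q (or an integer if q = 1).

1. C_x = 5/4  [CB · AD = 0 ∩ 2·signedArea(CDA) = 50]
2. C_y = 13/4  [CB · AD = 0 ∩ 2·signedArea(CDA) = 50]
   → C = (5/4, 13/4)

C = (5/4, 13/4)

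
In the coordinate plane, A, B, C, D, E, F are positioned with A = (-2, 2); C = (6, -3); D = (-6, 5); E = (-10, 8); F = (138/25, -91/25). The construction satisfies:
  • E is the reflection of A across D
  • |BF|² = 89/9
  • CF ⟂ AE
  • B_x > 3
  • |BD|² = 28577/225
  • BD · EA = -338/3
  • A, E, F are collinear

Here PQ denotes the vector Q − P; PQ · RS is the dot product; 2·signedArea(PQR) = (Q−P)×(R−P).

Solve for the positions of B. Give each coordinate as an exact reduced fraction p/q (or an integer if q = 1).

1. B_x = 238/75  [line -8·x + 6·y + 104/3 = 0 ∩ |BF|² = 89/9]
2. B_y = -116/75  [line -8·x + 6·y + 104/3 = 0 ∩ |BF|² = 89/9]
   → B = (238/75, -116/75)

B = (238/75, -116/75)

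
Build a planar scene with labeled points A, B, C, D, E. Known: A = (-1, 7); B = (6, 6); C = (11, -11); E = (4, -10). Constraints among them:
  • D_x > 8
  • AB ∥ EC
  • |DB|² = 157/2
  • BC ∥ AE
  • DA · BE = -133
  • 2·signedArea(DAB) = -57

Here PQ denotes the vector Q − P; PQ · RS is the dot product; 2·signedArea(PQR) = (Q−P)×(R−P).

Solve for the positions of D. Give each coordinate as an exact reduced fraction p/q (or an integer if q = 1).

1. D_x = 17/2  [DA · BE = -133 ∩ 2·signedArea(DAB) = -57]
2. D_y = -5/2  [DA · BE = -133 ∩ 2·signedArea(DAB) = -57]
   → D = (17/2, -5/2)

D = (17/2, -5/2)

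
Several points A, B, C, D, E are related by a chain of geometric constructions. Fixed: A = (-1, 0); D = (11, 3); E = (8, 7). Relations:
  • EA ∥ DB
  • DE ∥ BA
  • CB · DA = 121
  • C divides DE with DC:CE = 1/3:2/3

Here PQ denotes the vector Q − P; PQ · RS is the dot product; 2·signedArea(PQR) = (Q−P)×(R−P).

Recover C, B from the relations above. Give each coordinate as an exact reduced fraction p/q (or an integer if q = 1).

1. C_x = 10  [C divides DE with DC:CE = 1/3:2/3]
2. C_y = 13/3  [C divides DE with DC:CE = 1/3:2/3]
   → C = (10, 13/3)
3. B_x = 2  [DE ∥ BA ∩ EA ∥ DB]
4. B_y = -4  [DE ∥ BA ∩ EA ∥ DB]
   → B = (2, -4)

B = (2, -4)
C = (10, 13/3)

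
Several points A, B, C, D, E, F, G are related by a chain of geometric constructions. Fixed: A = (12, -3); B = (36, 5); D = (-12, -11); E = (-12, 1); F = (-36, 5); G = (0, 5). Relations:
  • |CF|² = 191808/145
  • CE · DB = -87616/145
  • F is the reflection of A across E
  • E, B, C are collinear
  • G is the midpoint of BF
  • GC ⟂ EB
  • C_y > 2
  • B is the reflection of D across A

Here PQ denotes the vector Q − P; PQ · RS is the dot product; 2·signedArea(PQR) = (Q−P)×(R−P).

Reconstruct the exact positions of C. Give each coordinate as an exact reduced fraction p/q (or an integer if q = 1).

C = (36/145, 293/145)

1. C_x = 36/145  [E, B, C are collinear ∩ GC ⟂ EB]
2. C_y = 293/145  [E, B, C are collinear ∩ GC ⟂ EB]
   → C = (36/145, 293/145)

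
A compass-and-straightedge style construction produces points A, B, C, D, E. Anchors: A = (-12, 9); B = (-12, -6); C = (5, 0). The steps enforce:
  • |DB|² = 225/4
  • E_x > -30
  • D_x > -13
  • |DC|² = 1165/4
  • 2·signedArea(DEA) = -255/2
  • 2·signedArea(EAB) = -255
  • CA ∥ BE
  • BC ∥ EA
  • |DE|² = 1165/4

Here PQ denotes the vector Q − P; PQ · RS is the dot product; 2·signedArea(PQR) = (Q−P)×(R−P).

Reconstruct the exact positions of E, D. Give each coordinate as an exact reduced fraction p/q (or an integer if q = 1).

D = (-12, 3/2)
E = (-29, 3)

1. E_x = -29  [BC ∥ EA ∩ CA ∥ BE]
2. E_y = 3  [BC ∥ EA ∩ CA ∥ BE]
   → E = (-29, 3)
3. D_x = -12  [line -6·x + 17·y + -195/2 = 0 ∩ |DB|² = 225/4]
4. D_y = 3/2  [line -6·x + 17·y + -195/2 = 0 ∩ |DB|² = 225/4]
   → D = (-12, 3/2)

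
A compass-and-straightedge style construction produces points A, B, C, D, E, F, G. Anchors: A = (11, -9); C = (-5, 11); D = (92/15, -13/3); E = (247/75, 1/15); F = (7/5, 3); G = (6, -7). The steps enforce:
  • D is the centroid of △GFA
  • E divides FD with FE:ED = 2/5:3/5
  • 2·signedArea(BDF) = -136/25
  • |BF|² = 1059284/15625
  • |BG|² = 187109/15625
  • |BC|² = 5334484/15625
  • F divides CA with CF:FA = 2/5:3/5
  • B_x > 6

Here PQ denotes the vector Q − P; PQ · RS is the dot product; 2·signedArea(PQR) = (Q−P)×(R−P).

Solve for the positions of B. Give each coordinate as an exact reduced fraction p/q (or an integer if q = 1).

B = (797/125, -89/25)

1. B_x = 797/125  [line -22/3·x + -71/15·y + 2243/75 = 0 ∩ |BF|² = 1059284/15625]
2. B_y = -89/25  [line -22/3·x + -71/15·y + 2243/75 = 0 ∩ |BF|² = 1059284/15625]
   → B = (797/125, -89/25)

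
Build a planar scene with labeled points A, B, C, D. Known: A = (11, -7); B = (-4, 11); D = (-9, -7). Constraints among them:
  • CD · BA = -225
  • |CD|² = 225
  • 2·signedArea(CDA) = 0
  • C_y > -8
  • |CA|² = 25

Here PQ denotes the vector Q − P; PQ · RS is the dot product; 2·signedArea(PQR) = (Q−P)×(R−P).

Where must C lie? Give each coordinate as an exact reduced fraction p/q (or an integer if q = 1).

1. C_x = 6  [2·signedArea(CDA) = 0 ∩ CD · BA = -225]
2. C_y = -7  [2·signedArea(CDA) = 0 ∩ CD · BA = -225]
   → C = (6, -7)

C = (6, -7)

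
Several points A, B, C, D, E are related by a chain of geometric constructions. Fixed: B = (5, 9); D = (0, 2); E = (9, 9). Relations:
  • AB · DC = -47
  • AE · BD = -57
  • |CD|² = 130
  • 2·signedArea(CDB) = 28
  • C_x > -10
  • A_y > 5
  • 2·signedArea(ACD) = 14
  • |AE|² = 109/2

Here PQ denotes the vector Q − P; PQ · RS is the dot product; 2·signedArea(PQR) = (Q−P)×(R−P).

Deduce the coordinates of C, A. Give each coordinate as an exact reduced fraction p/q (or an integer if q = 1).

A = (5/2, 11/2)
C = (-9, -5)

1. A_x = 5/2  [line 5·x + 7·y + -51 = 0 ∩ |AE|² = 109/2]
2. A_y = 11/2  [line 5·x + 7·y + -51 = 0 ∩ |AE|² = 109/2]
   → A = (5/2, 11/2)
3. C_x = -9  [2·signedArea(CDB) = 28 ∩ AB · DC = -47]
4. C_y = -5  [2·signedArea(CDB) = 28 ∩ AB · DC = -47]
   → C = (-9, -5)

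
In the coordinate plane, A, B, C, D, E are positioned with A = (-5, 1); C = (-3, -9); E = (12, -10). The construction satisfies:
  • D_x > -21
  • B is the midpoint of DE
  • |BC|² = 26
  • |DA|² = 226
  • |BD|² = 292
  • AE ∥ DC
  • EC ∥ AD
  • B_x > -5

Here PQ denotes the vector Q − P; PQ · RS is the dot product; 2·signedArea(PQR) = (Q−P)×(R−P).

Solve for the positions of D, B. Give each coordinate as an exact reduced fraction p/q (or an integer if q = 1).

1. D_x = -20  [AE ∥ DC ∩ EC ∥ AD]
2. D_y = 2  [AE ∥ DC ∩ EC ∥ AD]
   → D = (-20, 2)
3. B_x = -4  [B is the midpoint of DE]
4. B_y = -4  [B is the midpoint of DE]
   → B = (-4, -4)

B = (-4, -4)
D = (-20, 2)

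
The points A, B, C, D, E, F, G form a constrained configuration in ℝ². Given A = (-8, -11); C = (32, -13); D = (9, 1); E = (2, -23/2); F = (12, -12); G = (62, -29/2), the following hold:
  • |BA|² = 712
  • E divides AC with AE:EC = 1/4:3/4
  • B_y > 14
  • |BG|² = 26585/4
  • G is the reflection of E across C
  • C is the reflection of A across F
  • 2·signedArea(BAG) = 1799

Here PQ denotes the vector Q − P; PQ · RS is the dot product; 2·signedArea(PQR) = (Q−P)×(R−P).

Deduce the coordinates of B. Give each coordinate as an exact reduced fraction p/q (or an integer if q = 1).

B = (-14, 15)

1. B_x = -14  [line 7/2·x + 70·y + -1001 = 0 ∩ |BG|² = 26585/4]
2. B_y = 15  [line 7/2·x + 70·y + -1001 = 0 ∩ |BG|² = 26585/4]
   → B = (-14, 15)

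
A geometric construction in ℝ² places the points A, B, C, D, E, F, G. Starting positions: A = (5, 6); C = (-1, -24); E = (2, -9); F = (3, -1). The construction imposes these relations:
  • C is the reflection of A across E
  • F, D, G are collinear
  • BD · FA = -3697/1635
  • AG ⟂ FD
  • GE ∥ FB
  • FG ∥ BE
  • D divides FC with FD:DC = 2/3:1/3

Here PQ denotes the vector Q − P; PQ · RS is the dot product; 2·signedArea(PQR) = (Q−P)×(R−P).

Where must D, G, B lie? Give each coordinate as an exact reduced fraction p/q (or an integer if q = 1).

B = (414/545, -8792/545)
D = (1/3, -49/3)
G = (2311/545, 3342/545)

1. D_x = 1/3  [D divides FC with FD:DC = 2/3:1/3]
2. D_y = -49/3  [D divides FC with FD:DC = 2/3:1/3]
   → D = (1/3, -49/3)
3. G_x = 2311/545  [F, D, G are collinear ∩ AG ⟂ FD]
4. G_y = 3342/545  [F, D, G are collinear ∩ AG ⟂ FD]
   → G = (2311/545, 3342/545)
5. B_x = 414/545  [FG ∥ BE ∩ GE ∥ FB]
6. B_y = -8792/545  [FG ∥ BE ∩ GE ∥ FB]
   → B = (414/545, -8792/545)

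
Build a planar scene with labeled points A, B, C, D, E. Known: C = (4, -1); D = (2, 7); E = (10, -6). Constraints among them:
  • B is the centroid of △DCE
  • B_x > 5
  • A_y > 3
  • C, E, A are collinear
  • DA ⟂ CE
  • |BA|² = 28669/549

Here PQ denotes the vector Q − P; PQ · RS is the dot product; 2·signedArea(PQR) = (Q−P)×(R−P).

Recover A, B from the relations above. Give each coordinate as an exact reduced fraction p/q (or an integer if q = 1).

1. A_x = -68/61  [C, E, A are collinear ∩ DA ⟂ CE]
2. A_y = 199/61  [C, E, A are collinear ∩ DA ⟂ CE]
   → A = (-68/61, 199/61)
3. B_x = 16/3  [B is the centroid of △DCE]
4. B_y = 0  [B is the centroid of △DCE]
   → B = (16/3, 0)

A = (-68/61, 199/61)
B = (16/3, 0)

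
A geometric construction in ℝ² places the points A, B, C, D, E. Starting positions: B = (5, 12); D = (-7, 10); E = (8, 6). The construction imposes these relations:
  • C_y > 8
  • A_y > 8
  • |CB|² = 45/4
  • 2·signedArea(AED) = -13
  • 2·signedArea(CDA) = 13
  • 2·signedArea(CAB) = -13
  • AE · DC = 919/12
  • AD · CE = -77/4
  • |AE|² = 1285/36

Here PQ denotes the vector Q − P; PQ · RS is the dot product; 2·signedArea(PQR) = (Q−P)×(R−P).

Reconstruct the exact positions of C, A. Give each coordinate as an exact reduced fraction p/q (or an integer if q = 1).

1. A_x = 5/2  [line -4·x + -15·y + 135 = 0 ∩ |AE|² = 1285/36]
2. A_y = 25/3  [line -4·x + -15·y + 135 = 0 ∩ |AE|² = 1285/36]
   → A = (5/2, 25/3)
3. C_x = 13/2  [2·signedArea(CDA) = 13 ∩ AD · CE = -77/4]
4. C_y = 9  [2·signedArea(CDA) = 13 ∩ AD · CE = -77/4]
   → C = (13/2, 9)

A = (5/2, 25/3)
C = (13/2, 9)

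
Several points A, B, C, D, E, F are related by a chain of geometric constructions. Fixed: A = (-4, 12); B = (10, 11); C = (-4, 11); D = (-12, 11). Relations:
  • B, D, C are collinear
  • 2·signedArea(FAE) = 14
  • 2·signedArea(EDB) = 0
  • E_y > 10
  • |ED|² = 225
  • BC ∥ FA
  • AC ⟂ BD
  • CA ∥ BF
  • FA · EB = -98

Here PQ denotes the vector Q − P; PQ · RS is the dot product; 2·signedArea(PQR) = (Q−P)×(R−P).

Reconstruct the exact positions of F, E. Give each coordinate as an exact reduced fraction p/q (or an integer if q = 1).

E = (3, 11)
F = (10, 12)

1. F_x = 10  [BC ∥ FA ∩ CA ∥ BF]
2. F_y = 12  [BC ∥ FA ∩ CA ∥ BF]
   → F = (10, 12)
3. E_x = 3  [2·signedArea(EDB) = 0 ∩ FA · EB = -98]
4. E_y = 11  [2·signedArea(EDB) = 0 ∩ FA · EB = -98]
   → E = (3, 11)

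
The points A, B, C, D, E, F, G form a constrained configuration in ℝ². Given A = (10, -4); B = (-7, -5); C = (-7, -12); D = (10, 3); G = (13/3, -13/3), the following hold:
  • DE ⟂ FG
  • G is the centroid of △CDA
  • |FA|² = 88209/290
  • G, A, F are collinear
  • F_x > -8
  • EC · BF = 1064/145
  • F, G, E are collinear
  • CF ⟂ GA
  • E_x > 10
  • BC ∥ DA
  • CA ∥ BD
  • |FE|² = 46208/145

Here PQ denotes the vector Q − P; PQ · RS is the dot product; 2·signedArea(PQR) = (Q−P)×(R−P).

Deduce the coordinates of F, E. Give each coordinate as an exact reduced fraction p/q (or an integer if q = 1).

E = (3019/290, -1153/290)
F = (-2149/290, -1457/290)

1. F_x = -2149/290  [G, A, F are collinear ∩ CF ⟂ GA]
2. F_y = -1457/290  [G, A, F are collinear ∩ CF ⟂ GA]
   → F = (-2149/290, -1457/290)
3. E_x = 3019/290  [F, G, E are collinear ∩ DE ⟂ FG]
4. E_y = -1153/290  [F, G, E are collinear ∩ DE ⟂ FG]
   → E = (3019/290, -1153/290)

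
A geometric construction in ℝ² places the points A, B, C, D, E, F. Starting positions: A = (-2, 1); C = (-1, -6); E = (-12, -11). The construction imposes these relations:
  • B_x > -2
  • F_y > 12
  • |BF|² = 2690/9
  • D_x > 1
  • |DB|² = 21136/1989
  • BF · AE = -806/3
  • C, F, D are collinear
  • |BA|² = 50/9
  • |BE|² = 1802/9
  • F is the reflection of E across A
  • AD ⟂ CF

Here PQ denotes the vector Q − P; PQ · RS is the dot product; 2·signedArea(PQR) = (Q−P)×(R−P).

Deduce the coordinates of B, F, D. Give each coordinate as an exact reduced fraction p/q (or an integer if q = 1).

1. F_x = 8  [F is the reflection of E across A]
2. F_y = 13  [F is the reflection of E across A]
   → F = (8, 13)
3. D_x = 337/221  [C, F, D are collinear ∩ AD ⟂ CF]
4. D_y = -148/221  [C, F, D are collinear ∩ AD ⟂ CF]
   → D = (337/221, -148/221)
5. B_x = -5/3  [line 10·x + 12·y + 98/3 = 0 ∩ |BF|² = 2690/9]
6. B_y = -4/3  [line 10·x + 12·y + 98/3 = 0 ∩ |BF|² = 2690/9]
   → B = (-5/3, -4/3)

B = (-5/3, -4/3)
D = (337/221, -148/221)
F = (8, 13)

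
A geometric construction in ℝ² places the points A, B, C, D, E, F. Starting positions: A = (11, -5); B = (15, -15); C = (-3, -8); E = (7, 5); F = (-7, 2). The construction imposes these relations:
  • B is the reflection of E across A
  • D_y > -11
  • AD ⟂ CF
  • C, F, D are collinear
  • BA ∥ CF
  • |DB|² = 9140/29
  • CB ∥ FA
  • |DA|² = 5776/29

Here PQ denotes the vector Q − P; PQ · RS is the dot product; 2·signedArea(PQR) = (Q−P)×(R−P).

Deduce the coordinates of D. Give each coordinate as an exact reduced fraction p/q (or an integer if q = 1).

1. D_x = -61/29  [C, F, D are collinear ∩ AD ⟂ CF]
2. D_y = -297/29  [C, F, D are collinear ∩ AD ⟂ CF]
   → D = (-61/29, -297/29)

D = (-61/29, -297/29)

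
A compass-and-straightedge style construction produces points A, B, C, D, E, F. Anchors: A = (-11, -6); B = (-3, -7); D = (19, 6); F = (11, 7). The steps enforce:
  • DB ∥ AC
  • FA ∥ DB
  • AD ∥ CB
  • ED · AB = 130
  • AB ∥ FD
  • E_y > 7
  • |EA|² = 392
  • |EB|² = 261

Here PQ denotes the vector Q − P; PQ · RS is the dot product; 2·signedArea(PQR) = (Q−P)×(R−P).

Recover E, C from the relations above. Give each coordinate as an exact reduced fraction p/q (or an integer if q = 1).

1. E_x = 3  [line -8·x + 1·y + 16 = 0 ∩ |EA|² = 392]
2. E_y = 8  [line -8·x + 1·y + 16 = 0 ∩ |EA|² = 392]
   → E = (3, 8)
3. C_x = -33  [AD ∥ CB ∩ DB ∥ AC]
4. C_y = -19  [AD ∥ CB ∩ DB ∥ AC]
   → C = (-33, -19)

C = (-33, -19)
E = (3, 8)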